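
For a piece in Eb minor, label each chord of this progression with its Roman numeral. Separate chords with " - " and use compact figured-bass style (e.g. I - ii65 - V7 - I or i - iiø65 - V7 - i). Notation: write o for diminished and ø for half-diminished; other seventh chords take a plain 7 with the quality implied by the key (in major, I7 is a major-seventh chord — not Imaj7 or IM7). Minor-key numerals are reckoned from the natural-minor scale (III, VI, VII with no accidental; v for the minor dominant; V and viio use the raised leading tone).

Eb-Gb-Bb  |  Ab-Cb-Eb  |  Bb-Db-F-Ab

Eb-Gb-Bb: root Eb is the tonic; minor triad there is i.
Ab-Cb-Eb: root Ab is the subdominant; minor triad there is iv.
Bb-Db-F-Ab has root Bb, degree 5 in Eb minor, so v7.

i - iv - v7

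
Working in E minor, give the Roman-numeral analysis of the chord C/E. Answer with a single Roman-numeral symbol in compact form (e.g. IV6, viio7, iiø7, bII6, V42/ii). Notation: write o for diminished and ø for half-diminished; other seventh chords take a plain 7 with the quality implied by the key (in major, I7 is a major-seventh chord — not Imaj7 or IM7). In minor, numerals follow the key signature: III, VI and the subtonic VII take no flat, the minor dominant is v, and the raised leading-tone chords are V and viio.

Stacked in thirds the chord is C-E-G: a major triad on C.
In E minor, C is the submediant; the diatonic major triad there is VI.
With E in the bass the chord is in first inversion, so the figured bass is 6.

VI6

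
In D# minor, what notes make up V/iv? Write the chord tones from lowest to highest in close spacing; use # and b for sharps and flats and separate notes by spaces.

D# F## A#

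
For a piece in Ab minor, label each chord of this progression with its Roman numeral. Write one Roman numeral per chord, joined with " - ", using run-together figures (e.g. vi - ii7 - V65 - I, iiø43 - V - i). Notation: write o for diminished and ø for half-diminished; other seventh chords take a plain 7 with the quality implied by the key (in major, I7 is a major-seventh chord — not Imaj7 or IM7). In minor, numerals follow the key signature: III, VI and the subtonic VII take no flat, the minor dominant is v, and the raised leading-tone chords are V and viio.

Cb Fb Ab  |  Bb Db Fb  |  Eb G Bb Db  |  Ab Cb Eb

VI64 - iio - V7 - i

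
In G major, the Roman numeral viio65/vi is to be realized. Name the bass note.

F#

The applied chord viio65/vi is rooted on D#: D#-F#-A-C.
The figure 65 means first inversion — the third is in the bass.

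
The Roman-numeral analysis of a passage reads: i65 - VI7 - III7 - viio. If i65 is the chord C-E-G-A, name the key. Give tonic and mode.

A minor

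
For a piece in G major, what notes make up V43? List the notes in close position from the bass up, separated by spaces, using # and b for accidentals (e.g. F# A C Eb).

A C D F#

The numeral's case and figure indicate a dominant seventh chord. In G major its root, scale degree 5, is D.
That chord is spelled D-F#-A-C.
The figured bass 43 indicates second inversion, placing the fifth (A) in the bass: A-C-D-F#.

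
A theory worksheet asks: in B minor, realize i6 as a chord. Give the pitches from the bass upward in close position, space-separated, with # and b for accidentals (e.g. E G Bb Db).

The numeral's case and figure indicate a minor triad. In B minor its root, scale degree 1, is B.
That chord is spelled B-D-F#.
The figured bass 6 indicates first inversion, placing the third (D) in the bass: D-F#-B.

D F# B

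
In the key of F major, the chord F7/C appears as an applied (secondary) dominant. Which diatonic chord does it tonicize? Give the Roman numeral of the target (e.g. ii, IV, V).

The chord is a dominant seventh chord on F.
A dominant resolves down a perfect fifth: F → Bb. In F major, Bb is scale degree 4, i.e. IV.

IV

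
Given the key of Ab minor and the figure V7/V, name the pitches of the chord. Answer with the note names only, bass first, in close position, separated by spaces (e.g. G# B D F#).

Bb D F Ab

V7/V is a secondary dominant — the dominant seventh of V. V in Ab minor is Eb, so the applied chord's root is Bb, a perfect fifth above.
Building a dominant seventh chord on Bb gives Bb-D-F-Ab.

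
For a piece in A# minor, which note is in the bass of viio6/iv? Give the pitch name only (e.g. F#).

E#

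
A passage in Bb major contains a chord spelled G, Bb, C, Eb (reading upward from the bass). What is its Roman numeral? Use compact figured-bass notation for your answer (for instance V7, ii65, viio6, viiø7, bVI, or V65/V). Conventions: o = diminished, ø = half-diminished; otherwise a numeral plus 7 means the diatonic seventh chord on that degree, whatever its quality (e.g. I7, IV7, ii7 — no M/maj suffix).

The pitches C-Eb-G-Bb form a minor seventh chord rooted on C.
In Bb major, C is the supertonic; the diatonic minor seventh chord there is ii7.
With G in the bass the chord is in second inversion, so the figured bass is 43.

ii43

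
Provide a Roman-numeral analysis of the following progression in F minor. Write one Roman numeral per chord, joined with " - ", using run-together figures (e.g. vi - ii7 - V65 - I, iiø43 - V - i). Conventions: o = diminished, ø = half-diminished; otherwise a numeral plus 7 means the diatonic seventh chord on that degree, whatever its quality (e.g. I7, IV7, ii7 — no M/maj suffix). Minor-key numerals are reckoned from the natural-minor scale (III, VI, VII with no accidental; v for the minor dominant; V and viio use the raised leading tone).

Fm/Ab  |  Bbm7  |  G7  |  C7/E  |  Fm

i6 - iv7 - V7/V - V65 - i

Fm/Ab has root F, degree 1 in F minor, so i6.
Bbm7: root Bb is the subdominant; minor seventh chord there is iv7.
G7: chromatic; G is V of V, so V7/V.
C7/E has root C, degree 5 in F minor, so V65.
Fm has root F, degree 1 in F minor, so i.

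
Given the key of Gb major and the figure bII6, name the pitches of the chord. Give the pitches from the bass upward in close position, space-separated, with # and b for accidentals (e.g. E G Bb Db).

bII6 is the Neapolitan sixth — a major triad on the lowered second degree, here in its customary first inversion. In Gb major that root is Abb.
So the chord is Abb-Cb-Ebb.
With the 6 figure the chord is in first inversion; from the bass Cb upward in close position it reads Cb-Ebb-Abb.

Cb Ebb Abb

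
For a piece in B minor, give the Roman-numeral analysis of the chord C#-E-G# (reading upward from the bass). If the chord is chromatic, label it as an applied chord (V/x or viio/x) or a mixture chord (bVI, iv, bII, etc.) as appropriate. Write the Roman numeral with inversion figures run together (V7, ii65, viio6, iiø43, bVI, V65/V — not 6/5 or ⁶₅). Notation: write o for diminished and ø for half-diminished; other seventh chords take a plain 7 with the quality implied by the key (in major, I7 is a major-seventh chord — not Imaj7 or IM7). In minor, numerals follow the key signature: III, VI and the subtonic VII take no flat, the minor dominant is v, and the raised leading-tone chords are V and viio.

ii

The pitches C#-E-G# form a minor triad rooted on C#.
C# is the second degree of B minor. This is the minor supertonic, borrowed from the parallel major (the Dorian ii).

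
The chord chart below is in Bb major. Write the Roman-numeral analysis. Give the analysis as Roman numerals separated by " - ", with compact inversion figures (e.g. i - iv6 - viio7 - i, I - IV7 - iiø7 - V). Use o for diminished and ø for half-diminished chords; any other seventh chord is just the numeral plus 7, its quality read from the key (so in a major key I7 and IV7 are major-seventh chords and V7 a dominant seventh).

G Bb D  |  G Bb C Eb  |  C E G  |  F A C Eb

G-Bb-D: minor triad on G = scale degree 6 → vi.
G-Bb-C-Eb: minor seventh chord on C = scale degree 2 → ii43.
C-E-G: chromatic; C is V of V, so V/V.
F-A-C-Eb: dominant seventh chord on F = scale degree 5 → V7.

vi - ii43 - V/V - V7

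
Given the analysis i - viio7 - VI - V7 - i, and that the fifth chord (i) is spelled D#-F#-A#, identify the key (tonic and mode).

D# minor

The chord D#m is a minor triad rooted on D#; its label is i.
If D# is scale degree 1 and the mode makes that degree carry a minor triad, the tonic is D# and the mode is minor.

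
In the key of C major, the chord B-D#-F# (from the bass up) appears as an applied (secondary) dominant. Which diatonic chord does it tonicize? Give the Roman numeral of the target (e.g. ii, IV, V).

The chord is a major triad on B.
A dominant resolves down a perfect fifth: B → E. In C major, E is scale degree 3, i.e. iii.

iii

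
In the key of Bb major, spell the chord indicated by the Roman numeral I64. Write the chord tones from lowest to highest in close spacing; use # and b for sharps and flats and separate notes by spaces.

F Bb D

The numeral's case and figure indicate a major triad. In Bb major its root, the first degree, is Bb.
That chord is spelled Bb-D-F.
With the 64 figure the chord is in second inversion; from the bass F upward in close position it reads F-Bb-D.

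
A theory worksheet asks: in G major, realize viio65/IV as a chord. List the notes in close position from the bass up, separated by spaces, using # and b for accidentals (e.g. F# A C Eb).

D F Ab B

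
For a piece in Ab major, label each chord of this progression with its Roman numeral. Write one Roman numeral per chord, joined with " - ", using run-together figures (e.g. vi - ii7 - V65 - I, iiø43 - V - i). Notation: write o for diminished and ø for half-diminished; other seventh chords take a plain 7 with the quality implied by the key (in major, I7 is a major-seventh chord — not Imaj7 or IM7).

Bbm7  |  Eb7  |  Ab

ii7 - V7 - I

Bbm7 has root Bb, degree 2 in Ab major, so ii7.
Eb7 has root Eb, degree 5 in Ab major, so V7.
Ab has root Ab, degree 1 in Ab major, so I.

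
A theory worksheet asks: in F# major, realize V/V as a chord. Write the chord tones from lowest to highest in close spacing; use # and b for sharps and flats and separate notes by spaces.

G# B# D#

V/V is a secondary dominant — the dominant triad of V. V in F# major is C#, so the applied chord's root is G#, a perfect fifth above.
Building a major triad on G# gives G#-B#-D#.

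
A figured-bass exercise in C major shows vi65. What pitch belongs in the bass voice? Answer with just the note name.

vi in C major has root A; the chord is A-C-E-G.
The figure 65 means first inversion — the third is in the bass.

C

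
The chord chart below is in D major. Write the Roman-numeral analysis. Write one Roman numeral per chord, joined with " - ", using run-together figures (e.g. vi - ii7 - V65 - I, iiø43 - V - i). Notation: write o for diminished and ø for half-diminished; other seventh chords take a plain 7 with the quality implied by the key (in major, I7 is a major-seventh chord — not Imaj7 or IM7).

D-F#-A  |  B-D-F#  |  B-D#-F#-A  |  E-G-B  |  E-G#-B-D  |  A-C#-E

I - vi - V7/ii - ii - V7/V - V

D-F#-A has root D, degree 1 in D major, so I.
B-D-F#: minor triad on B = scale degree 6 → vi.
B-D#-F#-A: a dominant seventh chord on B, the applied dominant of ii → V7/ii.
E-G-B: minor triad on E = scale degree 2 → ii.
E-G#-B-D is the secondary dominant of V (dominant seventh chord on E): V7/V.
A-C#-E has root A, degree 5 in D major, so V.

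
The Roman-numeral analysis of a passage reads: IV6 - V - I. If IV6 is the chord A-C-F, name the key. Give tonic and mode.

IV6 is given as A-C-F — a major triad with root F.
If F is scale degree 4 and the mode makes that degree carry a major triad, the tonic is C and the mode is major.

C major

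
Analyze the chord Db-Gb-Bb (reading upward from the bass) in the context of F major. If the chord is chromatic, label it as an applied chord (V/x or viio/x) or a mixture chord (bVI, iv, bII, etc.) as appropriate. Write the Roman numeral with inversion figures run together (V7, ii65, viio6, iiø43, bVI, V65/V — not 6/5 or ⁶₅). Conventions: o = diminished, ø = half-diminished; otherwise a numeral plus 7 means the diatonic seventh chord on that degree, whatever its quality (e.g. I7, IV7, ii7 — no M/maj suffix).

bII64

The pitches Gb-Bb-Db form a major triad rooted on Gb.
Gb is the lowered second degree of F major (diatonic 2 would be G). This is the Neapolitan chord — a major triad on the lowered second degree.
With Db in the bass the chord is in second inversion, so the figured bass is 64.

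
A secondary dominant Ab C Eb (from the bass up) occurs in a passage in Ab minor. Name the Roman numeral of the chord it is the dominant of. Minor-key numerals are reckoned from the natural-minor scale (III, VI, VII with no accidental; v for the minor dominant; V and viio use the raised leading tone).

The chord is a major triad on Ab.
A dominant resolves down a perfect fifth: Ab → Db. In Ab minor, Db is scale degree 4, i.e. iv.

iv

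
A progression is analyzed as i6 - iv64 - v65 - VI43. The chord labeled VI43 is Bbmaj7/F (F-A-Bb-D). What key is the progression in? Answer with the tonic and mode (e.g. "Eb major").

D minor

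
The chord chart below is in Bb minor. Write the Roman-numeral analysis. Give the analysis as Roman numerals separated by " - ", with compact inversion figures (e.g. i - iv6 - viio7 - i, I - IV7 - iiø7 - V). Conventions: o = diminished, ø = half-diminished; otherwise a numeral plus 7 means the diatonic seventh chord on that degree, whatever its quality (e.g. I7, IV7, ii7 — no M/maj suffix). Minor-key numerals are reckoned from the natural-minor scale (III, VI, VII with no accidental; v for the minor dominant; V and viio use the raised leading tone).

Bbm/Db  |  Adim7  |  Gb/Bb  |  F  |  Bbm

i6 - viio7 - VI6 - V - i

Bbm/Db has root Bb, degree 1 in Bb minor, so i6.
Adim7 has root A, degree 7 in Bb minor, so viio7.
Gb/Bb: root Gb is the submediant; major triad there is VI6.
F has root F, degree 5 in Bb minor, so V.
Bbm has root Bb, degree 1 in Bb minor, so i.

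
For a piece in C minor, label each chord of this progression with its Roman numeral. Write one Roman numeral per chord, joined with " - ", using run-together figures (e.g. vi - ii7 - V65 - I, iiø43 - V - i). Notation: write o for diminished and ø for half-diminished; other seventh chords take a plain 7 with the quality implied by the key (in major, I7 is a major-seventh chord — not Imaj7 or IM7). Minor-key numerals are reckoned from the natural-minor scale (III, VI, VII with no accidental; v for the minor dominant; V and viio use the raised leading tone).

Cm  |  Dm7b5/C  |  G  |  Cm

Cm has root C, degree 1 in C minor, so i.
Dm7b5/C has root D, degree 2 in C minor, so iiø42.
G: major triad on G = scale degree 5 → V.
Cm: minor triad on C = scale degree 1 → i.

i - iiø42 - V - i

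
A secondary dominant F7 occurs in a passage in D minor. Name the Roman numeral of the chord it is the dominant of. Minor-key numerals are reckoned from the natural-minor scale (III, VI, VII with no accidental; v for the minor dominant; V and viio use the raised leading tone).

VI

The chord is a dominant seventh chord on F.
A dominant resolves down a perfect fifth: F → Bb. In D minor, Bb is scale degree 6, i.e. VI.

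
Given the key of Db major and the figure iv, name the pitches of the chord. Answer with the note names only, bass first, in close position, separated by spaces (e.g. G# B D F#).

Gb Bbb Db

iv is the minor subdominant, borrowed from the parallel minor. In Db major that root is Gb.
So the chord is Gb-Bbb-Db, a minor triad.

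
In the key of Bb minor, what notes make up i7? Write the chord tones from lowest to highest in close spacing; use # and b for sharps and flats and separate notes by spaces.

The numeral's case and figure indicate a minor seventh chord. In Bb minor its root, scale degree 1, is Bb.
That chord is spelled Bb-Db-F-Ab.

Bb Db F Ab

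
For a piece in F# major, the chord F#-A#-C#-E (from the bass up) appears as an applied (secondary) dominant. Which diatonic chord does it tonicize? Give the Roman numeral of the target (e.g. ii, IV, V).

The chord is a dominant seventh chord on F#.
A dominant resolves down a perfect fifth: F# → B. In F# major, B is scale degree 4, i.e. IV.

IV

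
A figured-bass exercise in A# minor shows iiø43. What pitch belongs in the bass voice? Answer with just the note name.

F#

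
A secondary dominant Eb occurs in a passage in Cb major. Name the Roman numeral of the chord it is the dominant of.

The chord is a major triad on Eb.
A dominant resolves down a perfect fifth: Eb → Ab. In Cb major, Ab is scale degree 6, i.e. vi.

vi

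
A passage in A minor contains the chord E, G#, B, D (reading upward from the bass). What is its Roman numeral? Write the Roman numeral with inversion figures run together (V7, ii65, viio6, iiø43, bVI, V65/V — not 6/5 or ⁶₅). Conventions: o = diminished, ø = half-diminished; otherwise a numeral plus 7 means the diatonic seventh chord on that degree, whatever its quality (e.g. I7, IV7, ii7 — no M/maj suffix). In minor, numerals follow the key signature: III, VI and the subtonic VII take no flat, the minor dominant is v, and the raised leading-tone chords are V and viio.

V7

Stacked in thirds the chord is E-G#-B-D: a dominant seventh chord on E.
E is scale degree 5 in A minor, and a dominant seventh chord on that degree is written V7.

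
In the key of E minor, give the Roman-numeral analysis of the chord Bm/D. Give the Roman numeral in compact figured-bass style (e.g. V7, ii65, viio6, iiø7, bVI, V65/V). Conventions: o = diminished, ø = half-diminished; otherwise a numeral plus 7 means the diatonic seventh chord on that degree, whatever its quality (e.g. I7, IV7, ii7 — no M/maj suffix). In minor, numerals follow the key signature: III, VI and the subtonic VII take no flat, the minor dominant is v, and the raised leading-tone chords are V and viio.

Stacked in thirds the chord is B-D-F#: a minor triad on B.
In E minor, B is the dominant; the diatonic minor triad there is v.
With D in the bass the chord is in first inversion, so the figured bass is 6.

v6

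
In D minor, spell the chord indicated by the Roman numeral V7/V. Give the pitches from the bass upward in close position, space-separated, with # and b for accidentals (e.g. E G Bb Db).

V7/V is a secondary dominant — the dominant seventh of V. V in D minor is A, so the applied chord's root is E, a perfect fifth above.
Building a dominant seventh chord on E gives E-G#-B-D.

E G# B D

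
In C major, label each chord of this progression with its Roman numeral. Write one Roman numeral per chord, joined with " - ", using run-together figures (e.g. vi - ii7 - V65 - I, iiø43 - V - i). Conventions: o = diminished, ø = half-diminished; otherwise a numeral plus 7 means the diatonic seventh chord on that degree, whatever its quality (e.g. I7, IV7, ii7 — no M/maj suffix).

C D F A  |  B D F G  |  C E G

ii42 - V65 - I

C-D-F-A: minor seventh chord on D = scale degree 2 → ii42.
B-D-F-G: root G is the dominant; dominant seventh chord there is V65.
C-E-G: root C is the tonic; major triad there is I.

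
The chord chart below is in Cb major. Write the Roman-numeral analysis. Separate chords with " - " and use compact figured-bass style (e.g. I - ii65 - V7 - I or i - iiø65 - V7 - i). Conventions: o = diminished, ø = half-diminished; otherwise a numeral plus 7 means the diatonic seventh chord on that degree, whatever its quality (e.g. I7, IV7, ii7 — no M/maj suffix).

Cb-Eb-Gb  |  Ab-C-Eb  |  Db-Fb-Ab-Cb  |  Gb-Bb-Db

I - V/ii - ii7 - V

Cb-Eb-Gb: root Cb is the tonic; major triad there is I.
Ab-C-Eb is the secondary dominant of ii (major triad on Ab): V/ii.
Db-Fb-Ab-Cb: minor seventh chord on Db = scale degree 2 → ii7.
Gb-Bb-Db: root Gb is the dominant; major triad there is V.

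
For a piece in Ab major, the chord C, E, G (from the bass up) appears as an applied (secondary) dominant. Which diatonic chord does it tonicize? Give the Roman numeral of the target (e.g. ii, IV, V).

vi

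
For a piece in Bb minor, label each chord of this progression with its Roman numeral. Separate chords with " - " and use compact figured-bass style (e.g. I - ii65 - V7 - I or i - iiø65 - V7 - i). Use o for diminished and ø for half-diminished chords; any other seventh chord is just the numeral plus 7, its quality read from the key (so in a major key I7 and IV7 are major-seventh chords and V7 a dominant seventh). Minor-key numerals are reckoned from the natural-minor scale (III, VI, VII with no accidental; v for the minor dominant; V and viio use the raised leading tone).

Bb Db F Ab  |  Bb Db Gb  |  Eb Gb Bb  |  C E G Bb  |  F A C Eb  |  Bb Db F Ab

i7 - VI6 - iv - V7/V - V7 - i7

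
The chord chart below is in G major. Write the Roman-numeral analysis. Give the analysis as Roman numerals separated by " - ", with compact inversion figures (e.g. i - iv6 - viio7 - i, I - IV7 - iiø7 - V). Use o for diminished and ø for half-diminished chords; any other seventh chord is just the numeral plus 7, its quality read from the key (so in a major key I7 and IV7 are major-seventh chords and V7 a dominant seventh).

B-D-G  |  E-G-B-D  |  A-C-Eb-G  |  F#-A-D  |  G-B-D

B-D-G: root G is the tonic; major triad there is I6.
E-G-B-D: root E is the submediant; minor seventh chord there is vi7.
A-C-Eb-G: half-diminished seventh chord on A — chromatic; iiø7 (borrowed from the parallel minor).
F#-A-D: major triad on D = scale degree 5 → V6.
G-B-D has root G, degree 1 in G major, so I.

I6 - vi7 - iiø7 - V6 - I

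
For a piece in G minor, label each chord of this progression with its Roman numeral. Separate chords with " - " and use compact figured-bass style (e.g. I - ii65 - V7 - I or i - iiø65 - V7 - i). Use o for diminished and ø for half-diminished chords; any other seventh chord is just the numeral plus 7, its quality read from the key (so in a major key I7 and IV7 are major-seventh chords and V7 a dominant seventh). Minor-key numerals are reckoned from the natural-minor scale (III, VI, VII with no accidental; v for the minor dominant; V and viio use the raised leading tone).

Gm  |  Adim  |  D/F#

i - iio - V6

Gm: minor triad on G = scale degree 1 → i.
Adim: root A is the supertonic; diminished triad there is iio.
D/F#: root D is the dominant; major triad there is V6.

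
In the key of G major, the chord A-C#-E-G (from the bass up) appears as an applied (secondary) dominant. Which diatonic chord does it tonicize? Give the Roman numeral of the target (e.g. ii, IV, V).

V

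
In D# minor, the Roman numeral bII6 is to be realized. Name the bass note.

bII in D# minor has root E; the chord is E-G#-B.
The figure 6 means first inversion — the third is in the bass.

G#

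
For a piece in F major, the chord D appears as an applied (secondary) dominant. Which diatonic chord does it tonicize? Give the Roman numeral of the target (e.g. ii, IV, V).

ii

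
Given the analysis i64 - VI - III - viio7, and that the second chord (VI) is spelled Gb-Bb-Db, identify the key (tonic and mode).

Bb minor

The chord Gb is a major triad rooted on Gb; its label is VI.
VI on Gb implies Gb is the submediant; that puts the tonic at Bb, and the uppercase numeral fits minor mode.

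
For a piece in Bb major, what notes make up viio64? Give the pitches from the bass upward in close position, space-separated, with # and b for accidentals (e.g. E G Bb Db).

In Bb major, scale degree 7 is A, and the diatonic chord built there is a diminished triad.
Stacking thirds from A gives A-C-Eb.
With the 64 figure the chord is in second inversion; from the bass Eb upward in close position it reads Eb-A-C.

Eb A C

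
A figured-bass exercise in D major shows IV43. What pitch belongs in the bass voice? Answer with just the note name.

IV in D major has root G; the chord is G-B-D-F#.
The figure 43 means second inversion — the fifth is in the bass.

D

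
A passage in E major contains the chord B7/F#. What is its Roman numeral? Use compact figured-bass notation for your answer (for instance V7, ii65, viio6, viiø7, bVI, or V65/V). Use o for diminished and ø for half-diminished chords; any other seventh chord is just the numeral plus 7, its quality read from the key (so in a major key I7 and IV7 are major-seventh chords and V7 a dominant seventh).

The pitches B-D#-F#-A form a dominant seventh chord rooted on B.
In E major, B is the dominant; the diatonic dominant seventh chord there is V7.
With F# in the bass the chord is in second inversion, so the figured bass is 43.

V43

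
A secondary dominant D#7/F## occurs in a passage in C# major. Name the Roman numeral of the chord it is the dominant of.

V

The chord is a dominant seventh chord on D#.
A dominant resolves down a perfect fifth: D# → G#. In C# major, G# is scale degree 5, i.e. V.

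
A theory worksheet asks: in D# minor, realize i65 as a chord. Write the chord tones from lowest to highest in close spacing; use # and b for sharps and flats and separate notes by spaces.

F# A# C# D#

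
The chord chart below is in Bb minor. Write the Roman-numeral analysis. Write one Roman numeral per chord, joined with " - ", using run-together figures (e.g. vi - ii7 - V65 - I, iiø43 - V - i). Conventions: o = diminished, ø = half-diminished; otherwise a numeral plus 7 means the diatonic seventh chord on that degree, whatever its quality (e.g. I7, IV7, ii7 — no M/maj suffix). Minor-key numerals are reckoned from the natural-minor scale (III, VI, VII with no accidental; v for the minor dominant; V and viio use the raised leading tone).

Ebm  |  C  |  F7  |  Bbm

Ebm has root Eb, degree 4 in Bb minor, so iv.
C is the secondary dominant of V (major triad on C): V/V.
F7: root F is the dominant; dominant seventh chord there is V7.
Bbm: root Bb is the tonic; minor triad there is i.

iv - V/V - V7 - i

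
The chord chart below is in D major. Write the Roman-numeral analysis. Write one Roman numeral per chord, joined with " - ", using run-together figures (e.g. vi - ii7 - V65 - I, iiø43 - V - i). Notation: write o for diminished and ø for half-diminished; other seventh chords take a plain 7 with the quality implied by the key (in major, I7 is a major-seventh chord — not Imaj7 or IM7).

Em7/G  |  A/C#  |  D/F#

ii65 - V6 - I6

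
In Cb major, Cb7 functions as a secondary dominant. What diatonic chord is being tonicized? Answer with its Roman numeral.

The chord is a dominant seventh chord on Cb.
A dominant resolves down a perfect fifth: Cb → Fb. In Cb major, Fb is scale degree 4, i.e. IV.

IV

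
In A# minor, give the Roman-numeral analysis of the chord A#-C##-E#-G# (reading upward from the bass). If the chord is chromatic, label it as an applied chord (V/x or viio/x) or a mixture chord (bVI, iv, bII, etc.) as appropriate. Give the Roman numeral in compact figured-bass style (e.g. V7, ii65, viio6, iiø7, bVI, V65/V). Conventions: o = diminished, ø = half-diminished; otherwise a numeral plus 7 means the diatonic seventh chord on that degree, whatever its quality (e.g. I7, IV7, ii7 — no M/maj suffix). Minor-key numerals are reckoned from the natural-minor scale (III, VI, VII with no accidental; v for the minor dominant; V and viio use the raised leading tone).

V7/iv

Stacked in thirds the chord is A#-C##-E#-G#: a dominant seventh chord on A#.
A# is not a diatonic chord root with this quality in A# minor, but it lies a perfect fifth above D# (iv), so the chord functions as an applied dominant of iv.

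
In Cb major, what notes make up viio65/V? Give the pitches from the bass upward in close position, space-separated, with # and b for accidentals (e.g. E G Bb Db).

The slash marks an applied leading-tone chord: viio of V. In Cb major, V is Gb, so the leading tone to it is F, a half step below.
Building a fully diminished seventh chord on F gives F-Ab-Cb-Ebb.
With the 65 figure the chord is in first inversion; from the bass Ab upward in close position it reads Ab-Cb-Ebb-F.

Ab Cb Ebb F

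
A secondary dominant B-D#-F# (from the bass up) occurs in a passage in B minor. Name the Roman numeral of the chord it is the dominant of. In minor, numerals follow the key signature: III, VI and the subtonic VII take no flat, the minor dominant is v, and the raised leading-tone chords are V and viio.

iv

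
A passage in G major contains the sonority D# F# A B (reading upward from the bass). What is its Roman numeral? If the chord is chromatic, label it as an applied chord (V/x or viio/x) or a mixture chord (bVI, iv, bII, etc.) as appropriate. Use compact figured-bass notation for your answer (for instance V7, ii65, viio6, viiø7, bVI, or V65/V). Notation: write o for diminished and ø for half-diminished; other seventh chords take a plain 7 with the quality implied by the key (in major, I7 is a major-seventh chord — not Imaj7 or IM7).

The pitches B-D#-F#-A form a dominant seventh chord rooted on B.
B is not a diatonic chord root with this quality in G major, but it lies a perfect fifth above E (vi), so the chord functions as an applied dominant of vi.
With D# in the bass the chord is in first inversion, so the figured bass is 65.

V65/vi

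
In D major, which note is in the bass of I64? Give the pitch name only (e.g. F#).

A

I in D major has root D; the chord is D-F#-A.
The figure 64 means second inversion — the fifth is in the bass.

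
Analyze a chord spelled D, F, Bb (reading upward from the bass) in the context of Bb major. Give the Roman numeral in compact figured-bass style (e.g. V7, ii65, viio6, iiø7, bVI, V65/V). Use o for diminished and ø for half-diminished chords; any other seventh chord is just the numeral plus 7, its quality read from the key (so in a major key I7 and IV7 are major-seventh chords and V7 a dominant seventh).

I6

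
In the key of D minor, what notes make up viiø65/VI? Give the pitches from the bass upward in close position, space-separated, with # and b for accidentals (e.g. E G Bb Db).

C Eb G A

The slash marks an applied leading-tone chord: viio of VI. In D minor, VI is Bb, so the leading tone to it is A, a half step below.
Building a half-diminished seventh chord on A gives A-C-Eb-G.
The figured bass 65 indicates first inversion, placing the third (C) in the bass: C-Eb-G-A.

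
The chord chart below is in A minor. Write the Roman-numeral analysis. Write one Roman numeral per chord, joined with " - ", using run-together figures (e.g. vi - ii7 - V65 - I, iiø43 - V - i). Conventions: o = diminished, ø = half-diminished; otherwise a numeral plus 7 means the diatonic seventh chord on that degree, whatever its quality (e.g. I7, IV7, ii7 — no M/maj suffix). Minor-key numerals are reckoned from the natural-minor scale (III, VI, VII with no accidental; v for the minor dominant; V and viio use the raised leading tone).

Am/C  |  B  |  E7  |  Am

Am/C: root A is the tonic; minor triad there is i6.
B is the secondary dominant of V (major triad on B): V/V.
E7: root E is the dominant; dominant seventh chord there is V7.
Am: minor triad on A = scale degree 1 → i.

i6 - V/V - V7 - i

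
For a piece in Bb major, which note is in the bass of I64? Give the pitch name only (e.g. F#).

I in Bb major has root Bb; the chord is Bb-D-F.
The figure 64 means second inversion — the fifth is in the bass.

F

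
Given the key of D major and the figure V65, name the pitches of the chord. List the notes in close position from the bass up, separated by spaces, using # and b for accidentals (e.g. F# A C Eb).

In D major, scale degree 5 is A, and the diatonic chord built there is a dominant seventh chord.
Stacking thirds from A gives A-C#-E-G.
The figured bass 65 indicates first inversion, placing the third (C#) in the bass: C#-E-G-A.

C# E G A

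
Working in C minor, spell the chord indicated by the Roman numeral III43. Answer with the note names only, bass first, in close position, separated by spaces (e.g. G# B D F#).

Bb D Eb G

In C minor, scale degree 3 is Eb, and the diatonic chord built there is a major seventh chord.
Stacking thirds from Eb gives Eb-G-Bb-D.
The figured bass 43 indicates second inversion, placing the fifth (Bb) in the bass: Bb-D-Eb-G.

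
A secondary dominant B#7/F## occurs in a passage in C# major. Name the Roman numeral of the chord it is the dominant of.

The chord is a dominant seventh chord on B#.
A dominant resolves down a perfect fifth: B# → E#. In C# major, E# is scale degree 3, i.e. iii.

iii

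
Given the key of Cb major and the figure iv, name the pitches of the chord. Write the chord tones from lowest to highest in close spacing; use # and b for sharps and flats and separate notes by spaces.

Fb Abb Cb

Scale degree 4 in Cb major is Fb; here the chord built on it is altered to a minor triad. iv is the minor subdominant, borrowed from the parallel minor.
So the chord is Fb-Abb-Cb.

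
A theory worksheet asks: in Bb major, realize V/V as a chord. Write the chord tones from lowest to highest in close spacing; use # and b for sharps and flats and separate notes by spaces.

V/V is a secondary dominant — the dominant triad of V. V in Bb major is F, so the applied chord's root is C, a perfect fifth above.
Building a major triad on C gives C-E-G.

C E G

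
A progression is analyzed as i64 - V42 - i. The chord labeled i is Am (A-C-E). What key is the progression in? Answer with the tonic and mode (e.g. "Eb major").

A minor

i is given as A-C-E — a minor triad with root A.
If A is scale degree 1 and the mode makes that degree carry a minor triad, the tonic is A and the mode is minor.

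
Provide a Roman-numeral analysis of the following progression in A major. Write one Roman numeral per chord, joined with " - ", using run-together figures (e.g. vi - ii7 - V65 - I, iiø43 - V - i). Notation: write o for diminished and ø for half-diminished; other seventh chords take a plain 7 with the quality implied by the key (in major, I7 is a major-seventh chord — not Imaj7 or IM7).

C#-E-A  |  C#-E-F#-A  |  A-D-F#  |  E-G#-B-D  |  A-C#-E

I6 - vi43 - IV64 - V7 - I

C#-E-A: major triad on A = scale degree 1 → I6.
C#-E-F#-A: minor seventh chord on F# = scale degree 6 → vi43.
A-D-F#: root D is the subdominant; major triad there is IV64.
E-G#-B-D: root E is the dominant; dominant seventh chord there is V7.
A-C#-E: major triad on A = scale degree 1 → I.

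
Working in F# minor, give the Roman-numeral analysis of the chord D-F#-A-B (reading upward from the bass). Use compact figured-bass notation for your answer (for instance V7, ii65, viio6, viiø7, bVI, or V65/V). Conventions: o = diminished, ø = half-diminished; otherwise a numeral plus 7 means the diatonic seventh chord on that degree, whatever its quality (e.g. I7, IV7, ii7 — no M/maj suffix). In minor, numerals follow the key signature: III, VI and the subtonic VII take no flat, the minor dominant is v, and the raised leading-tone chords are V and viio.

iv65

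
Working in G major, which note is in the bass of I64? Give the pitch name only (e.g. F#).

D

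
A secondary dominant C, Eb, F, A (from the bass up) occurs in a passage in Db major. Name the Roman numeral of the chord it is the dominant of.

The chord is a dominant seventh chord on F.
A dominant resolves down a perfect fifth: F → Bb. In Db major, Bb is scale degree 6, i.e. vi.

vi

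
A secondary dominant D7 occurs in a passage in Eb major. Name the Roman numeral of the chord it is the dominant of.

iii

The chord is a dominant seventh chord on D.
A dominant resolves down a perfect fifth: D → G. In Eb major, G is scale degree 3, i.e. iii.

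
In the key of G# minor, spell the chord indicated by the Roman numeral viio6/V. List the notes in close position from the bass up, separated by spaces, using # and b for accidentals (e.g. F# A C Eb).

E# G# C##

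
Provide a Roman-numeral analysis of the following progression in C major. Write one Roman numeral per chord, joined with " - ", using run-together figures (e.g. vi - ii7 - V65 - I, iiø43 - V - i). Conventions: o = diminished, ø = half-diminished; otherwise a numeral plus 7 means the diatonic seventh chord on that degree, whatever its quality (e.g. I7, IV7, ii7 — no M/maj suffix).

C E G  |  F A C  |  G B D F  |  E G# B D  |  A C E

I - IV - V7 - V7/vi - vi

C-E-G has root C, degree 1 in C major, so I.
F-A-C: major triad on F = scale degree 4 → IV.
G-B-D-F has root G, degree 5 in C major, so V7.
E-G#-B-D is the secondary dominant of vi (dominant seventh chord on E): V7/vi.
A-C-E has root A, degree 6 in C major, so vi.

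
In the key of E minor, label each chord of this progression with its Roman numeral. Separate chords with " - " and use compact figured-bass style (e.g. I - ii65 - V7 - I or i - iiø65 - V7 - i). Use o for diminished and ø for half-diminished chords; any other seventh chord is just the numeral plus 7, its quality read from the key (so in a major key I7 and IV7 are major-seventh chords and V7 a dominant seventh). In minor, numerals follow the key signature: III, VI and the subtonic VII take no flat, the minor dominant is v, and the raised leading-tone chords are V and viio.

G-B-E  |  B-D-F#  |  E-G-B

G-B-E has root E, degree 1 in E minor, so i6.
B-D-F#: minor triad on B = scale degree 5 → v.
E-G-B: minor triad on E = scale degree 1 → i.

i6 - v - i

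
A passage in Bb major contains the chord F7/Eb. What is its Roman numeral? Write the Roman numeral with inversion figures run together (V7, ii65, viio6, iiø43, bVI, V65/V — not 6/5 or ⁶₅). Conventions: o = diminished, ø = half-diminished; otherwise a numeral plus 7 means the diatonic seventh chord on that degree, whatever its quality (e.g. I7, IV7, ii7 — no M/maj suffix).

Stacked in thirds the chord is F-A-C-Eb: a dominant seventh chord on F.
In Bb major, F is the dominant; the diatonic dominant seventh chord there is V7.
With Eb in the bass the chord is in third inversion, so the figured bass is 42.

V42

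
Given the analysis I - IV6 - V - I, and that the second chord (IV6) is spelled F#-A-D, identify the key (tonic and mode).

The chord D/F# is a major triad rooted on D; its label is IV6.
IV6 on D implies D is the subdominant; that puts the tonic at A, and the uppercase numeral fits major mode.

A major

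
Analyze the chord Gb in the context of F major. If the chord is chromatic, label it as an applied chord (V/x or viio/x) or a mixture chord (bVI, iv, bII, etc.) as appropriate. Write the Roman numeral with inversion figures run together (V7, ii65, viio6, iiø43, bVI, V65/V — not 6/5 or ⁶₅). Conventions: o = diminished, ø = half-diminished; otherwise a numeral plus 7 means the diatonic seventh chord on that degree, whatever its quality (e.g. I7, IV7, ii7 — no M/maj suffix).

bII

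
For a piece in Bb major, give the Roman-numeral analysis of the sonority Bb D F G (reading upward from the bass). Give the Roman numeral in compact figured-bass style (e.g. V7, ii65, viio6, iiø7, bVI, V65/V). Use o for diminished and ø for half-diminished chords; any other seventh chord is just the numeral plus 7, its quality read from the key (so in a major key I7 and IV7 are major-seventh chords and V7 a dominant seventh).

vi65

The pitches G-Bb-D-F form a minor seventh chord rooted on G.
G is scale degree 6 in Bb major, and a minor seventh chord on that degree is written vi7.
With Bb in the bass the chord is in first inversion, so the figured bass is 65.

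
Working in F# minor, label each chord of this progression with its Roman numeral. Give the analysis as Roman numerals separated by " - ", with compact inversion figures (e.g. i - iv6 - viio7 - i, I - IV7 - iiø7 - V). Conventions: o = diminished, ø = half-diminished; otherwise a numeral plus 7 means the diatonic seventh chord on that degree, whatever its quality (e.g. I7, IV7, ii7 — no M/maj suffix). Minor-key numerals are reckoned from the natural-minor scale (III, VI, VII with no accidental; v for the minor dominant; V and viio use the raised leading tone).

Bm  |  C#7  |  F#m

iv - V7 - i

Bm has root B, degree 4 in F# minor, so iv.
C#7 has root C#, degree 5 in F# minor, so V7.
F#m has root F#, degree 1 in F# minor, so i.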